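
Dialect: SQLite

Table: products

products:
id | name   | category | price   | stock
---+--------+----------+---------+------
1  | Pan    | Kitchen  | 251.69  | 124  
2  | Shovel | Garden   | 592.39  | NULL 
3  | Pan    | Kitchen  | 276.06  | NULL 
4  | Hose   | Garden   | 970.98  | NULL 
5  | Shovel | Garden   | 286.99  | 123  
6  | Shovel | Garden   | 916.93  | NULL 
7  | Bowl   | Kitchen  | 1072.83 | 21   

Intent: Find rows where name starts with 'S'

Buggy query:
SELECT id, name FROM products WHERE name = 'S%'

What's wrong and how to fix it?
Bug: '=' compares the literal string including the % character; pattern matching needs LIKE

Fix: Replace '=' with LIKE so 'S%' is treated as a pattern

Corrected query:
SELECT id, name FROM products WHERE name LIKE 'S%'

Result:
id | name  
---+-------
2  | Shovel
5  | Shovel
6  | Shovel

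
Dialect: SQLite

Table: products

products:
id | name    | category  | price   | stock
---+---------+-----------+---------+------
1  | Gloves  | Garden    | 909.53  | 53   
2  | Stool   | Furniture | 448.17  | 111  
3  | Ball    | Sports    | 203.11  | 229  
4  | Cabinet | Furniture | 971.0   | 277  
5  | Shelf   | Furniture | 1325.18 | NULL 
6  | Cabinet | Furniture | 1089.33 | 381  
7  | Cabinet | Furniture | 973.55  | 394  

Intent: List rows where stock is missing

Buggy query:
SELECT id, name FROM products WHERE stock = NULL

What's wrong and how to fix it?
Bug: '= NULL' is always unknown in SQL three-valued logic, so no rows match

Fix: Replace '= NULL' with 'IS NULL'

Corrected query:
SELECT id, name FROM products WHERE stock IS NULL

Result:
id | name 
---+------
5  | Shelf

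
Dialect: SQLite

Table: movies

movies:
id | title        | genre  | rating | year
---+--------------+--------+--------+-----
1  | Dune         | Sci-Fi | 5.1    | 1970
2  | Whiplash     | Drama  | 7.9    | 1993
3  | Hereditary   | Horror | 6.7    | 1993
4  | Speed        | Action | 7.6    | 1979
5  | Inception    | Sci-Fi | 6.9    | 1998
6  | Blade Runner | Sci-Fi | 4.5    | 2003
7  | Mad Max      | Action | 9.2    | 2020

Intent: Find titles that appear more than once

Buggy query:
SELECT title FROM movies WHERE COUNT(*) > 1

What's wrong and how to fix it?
Bug: COUNT(*) is an aggregate and cannot be used in WHERE

Fix: GROUP BY title, then filter groups with HAVING COUNT(*) > 1

Corrected query:
SELECT title FROM movies GROUP BY title HAVING COUNT(*) > 1

Result:
(no rows)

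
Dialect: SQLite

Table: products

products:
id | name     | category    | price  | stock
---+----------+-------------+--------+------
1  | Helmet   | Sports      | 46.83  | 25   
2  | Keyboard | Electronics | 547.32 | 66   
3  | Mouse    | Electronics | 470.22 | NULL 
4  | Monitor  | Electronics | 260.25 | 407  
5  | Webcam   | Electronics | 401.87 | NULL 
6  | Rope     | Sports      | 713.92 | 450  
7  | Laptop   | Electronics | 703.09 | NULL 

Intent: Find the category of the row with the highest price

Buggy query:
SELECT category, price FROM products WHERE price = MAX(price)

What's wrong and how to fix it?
Bug: WHERE is evaluated per row; an aggregate over the whole table isn't defined there

Fix: Use a subquery: WHERE price = (SELECT MAX(price) FROM products)

Corrected query:
SELECT category, price FROM products WHERE price = (SELECT MAX(price) FROM products)

Result:
category | price 
---------+-------
Sports   | 713.92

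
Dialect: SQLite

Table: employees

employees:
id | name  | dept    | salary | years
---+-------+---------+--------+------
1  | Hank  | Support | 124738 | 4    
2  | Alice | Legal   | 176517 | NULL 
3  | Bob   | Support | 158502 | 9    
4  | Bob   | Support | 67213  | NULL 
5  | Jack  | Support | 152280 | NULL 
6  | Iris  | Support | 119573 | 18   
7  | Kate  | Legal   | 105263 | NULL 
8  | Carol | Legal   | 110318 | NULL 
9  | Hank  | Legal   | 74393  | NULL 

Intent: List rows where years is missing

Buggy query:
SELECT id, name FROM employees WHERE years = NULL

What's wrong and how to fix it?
Bug: Comparing to NULL with '=' never matches; NULL = NULL is unknown, not true

Fix: Replace '= NULL' with 'IS NULL'

Corrected query:
SELECT id, name FROM employees WHERE years IS NULL

Result:
id | name 
---+------
2  | Alice
4  | Bob  
5  | Jack 
7  | Kate 
8  | Carol
9  | Hank 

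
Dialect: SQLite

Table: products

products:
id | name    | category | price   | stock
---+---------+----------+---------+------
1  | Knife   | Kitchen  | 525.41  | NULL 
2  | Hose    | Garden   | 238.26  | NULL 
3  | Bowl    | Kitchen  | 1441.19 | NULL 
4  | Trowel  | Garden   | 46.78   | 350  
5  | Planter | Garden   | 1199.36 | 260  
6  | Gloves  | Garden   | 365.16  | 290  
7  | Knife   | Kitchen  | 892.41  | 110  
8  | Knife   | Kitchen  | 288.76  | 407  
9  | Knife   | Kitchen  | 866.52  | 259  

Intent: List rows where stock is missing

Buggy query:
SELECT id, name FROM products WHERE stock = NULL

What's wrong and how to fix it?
Bug: '= NULL' is always unknown in SQL three-valued logic, so no rows match

Fix: Replace '= NULL' with 'IS NULL'

Corrected query:
SELECT id, name FROM products WHERE stock IS NULL

Result:
id | name 
---+------
1  | Knife
2  | Hose 
3  | Bowl 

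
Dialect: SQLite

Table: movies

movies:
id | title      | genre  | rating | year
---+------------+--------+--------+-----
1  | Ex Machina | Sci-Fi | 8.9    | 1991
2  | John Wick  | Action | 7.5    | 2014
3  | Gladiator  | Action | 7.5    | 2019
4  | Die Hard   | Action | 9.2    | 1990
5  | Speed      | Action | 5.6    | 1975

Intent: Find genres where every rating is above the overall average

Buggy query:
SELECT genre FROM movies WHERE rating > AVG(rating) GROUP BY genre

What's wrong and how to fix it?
Bug: WHERE evaluates per row before aggregation, so AVG() is unavailable

Fix: Use a subquery for AVG and a HAVING MIN(...) filter so the condition holds for every row in the group

Corrected query:
SELECT genre FROM movies GROUP BY genre HAVING MIN(rating) > (SELECT AVG(rating) FROM movies)

Result:
genre 
------
Sci-Fi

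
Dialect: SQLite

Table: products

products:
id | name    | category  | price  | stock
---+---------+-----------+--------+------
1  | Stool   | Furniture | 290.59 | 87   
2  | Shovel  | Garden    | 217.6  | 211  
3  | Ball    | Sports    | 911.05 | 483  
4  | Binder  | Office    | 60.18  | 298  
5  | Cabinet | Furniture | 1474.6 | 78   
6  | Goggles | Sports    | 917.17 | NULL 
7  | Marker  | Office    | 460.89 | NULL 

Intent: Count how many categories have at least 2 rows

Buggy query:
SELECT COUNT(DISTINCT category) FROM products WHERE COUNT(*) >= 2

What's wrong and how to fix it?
Bug: WHERE filters individual rows, not groups, so a group-level COUNT is invalid there

Fix: Group first with HAVING COUNT(*) >= 2, then COUNT the resulting groups

Corrected query:
SELECT COUNT(*) FROM (SELECT category FROM products GROUP BY category HAVING COUNT(*) >= 2)

Result:
COUNT(*)
--------
3       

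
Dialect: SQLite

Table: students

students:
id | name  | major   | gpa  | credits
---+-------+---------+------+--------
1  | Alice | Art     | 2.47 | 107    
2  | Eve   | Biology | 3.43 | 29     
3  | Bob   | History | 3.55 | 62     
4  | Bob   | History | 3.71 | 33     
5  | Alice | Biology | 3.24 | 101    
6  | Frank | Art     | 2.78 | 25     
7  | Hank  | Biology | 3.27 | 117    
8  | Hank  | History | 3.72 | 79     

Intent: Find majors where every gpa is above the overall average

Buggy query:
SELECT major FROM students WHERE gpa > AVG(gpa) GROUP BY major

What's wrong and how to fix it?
Bug: AVG() is an aggregate; it can't sit directly in WHERE

Fix: Use a subquery for AVG and a HAVING MIN(...) filter so the condition holds for every row in the group

Corrected query:
SELECT major FROM students GROUP BY major HAVING MIN(gpa) > (SELECT AVG(gpa) FROM students)

Result:
major  
-------
History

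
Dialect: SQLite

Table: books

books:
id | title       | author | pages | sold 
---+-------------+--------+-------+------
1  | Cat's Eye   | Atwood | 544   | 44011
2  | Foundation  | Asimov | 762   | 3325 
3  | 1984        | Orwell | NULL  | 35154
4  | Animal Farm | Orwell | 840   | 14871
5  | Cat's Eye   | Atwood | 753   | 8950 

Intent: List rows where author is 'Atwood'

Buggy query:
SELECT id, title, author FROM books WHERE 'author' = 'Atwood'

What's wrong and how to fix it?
Bug: 'author' in single quotes is a string literal, not the column; the comparison is literal-vs-literal and never true

Fix: Remove the quotes around the column name (or use double quotes for an identifier)

Corrected query:
SELECT id, title, author FROM books WHERE author = 'Atwood'

Result:
id | title     | author
---+-----------+-------
1  | Cat's Eye | Atwood
5  | Cat's Eye | Atwood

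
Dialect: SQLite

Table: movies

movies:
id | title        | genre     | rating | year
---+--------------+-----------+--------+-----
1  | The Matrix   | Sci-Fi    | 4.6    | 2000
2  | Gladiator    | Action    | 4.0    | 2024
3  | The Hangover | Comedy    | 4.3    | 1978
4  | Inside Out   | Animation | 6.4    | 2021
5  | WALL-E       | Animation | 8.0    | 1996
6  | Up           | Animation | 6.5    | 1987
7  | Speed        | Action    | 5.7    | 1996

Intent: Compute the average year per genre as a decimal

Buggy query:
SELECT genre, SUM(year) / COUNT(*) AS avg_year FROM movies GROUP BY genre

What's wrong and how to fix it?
Bug: SUM(year) and COUNT(*) are both integers; the division truncates the fractional part

Fix: Multiply by 1.0 (or CAST to REAL) to force floating-point division

Corrected query:
SELECT genre, SUM(year) * 1.0 / COUNT(*) AS avg_year FROM movies GROUP BY genre

Result:
genre     | avg_year   
----------+------------
Action    | 2010       
Animation | 2001.333333
Comedy    | 1978       
Sci-Fi    | 2000       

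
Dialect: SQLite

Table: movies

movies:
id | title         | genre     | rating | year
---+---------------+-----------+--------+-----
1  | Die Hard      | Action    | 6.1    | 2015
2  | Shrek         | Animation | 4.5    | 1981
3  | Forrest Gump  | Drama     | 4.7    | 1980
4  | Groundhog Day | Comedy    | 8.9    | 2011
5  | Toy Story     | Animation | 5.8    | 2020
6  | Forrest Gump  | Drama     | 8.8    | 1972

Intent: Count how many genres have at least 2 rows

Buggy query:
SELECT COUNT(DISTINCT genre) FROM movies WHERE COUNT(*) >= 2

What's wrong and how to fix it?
Bug: WHERE filters individual rows, not groups, so a group-level COUNT is invalid there

Fix: Use a subquery that GROUPs and filters with HAVING, then count its rows

Corrected query:
SELECT COUNT(*) FROM (SELECT genre FROM movies GROUP BY genre HAVING COUNT(*) >= 2)

Result:
COUNT(*)
--------
2       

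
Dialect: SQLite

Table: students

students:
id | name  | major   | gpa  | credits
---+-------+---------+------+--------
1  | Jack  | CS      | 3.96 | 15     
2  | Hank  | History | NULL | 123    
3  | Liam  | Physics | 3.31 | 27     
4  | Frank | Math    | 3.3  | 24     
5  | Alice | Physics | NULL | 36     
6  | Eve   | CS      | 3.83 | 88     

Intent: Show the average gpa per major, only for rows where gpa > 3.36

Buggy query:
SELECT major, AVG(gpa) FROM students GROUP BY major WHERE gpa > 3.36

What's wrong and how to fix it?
Bug: WHERE cannot follow GROUP BY

Fix: Place WHERE between FROM and GROUP BY

Corrected query:
SELECT major, AVG(gpa) FROM students WHERE gpa > 3.36 GROUP BY major

Result:
major | AVG(gpa)
------+---------
CS    | 3.895   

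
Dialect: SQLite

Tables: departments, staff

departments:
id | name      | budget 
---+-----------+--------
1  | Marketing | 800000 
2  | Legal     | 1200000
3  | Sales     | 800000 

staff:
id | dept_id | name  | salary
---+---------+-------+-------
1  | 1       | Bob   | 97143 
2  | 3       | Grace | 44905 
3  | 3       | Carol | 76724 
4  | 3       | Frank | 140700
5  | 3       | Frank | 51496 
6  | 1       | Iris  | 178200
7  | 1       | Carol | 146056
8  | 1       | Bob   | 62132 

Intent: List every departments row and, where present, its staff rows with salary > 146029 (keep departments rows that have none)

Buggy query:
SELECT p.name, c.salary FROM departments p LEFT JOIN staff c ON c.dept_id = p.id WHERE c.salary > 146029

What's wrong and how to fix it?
Bug: Filtering c.salary in WHERE discards the NULL rows produced by LEFT JOIN, turning it into an inner join

Fix: Put 'c.salary > 146029' in the JOIN's ON clause instead of WHERE

Corrected query:
SELECT p.name, c.salary FROM departments p LEFT JOIN staff c ON c.dept_id = p.id AND c.salary > 146029

Result:
name      | salary
----------+-------
Marketing | 146056
Marketing | 178200
Legal     | NULL  
Sales     | NULL  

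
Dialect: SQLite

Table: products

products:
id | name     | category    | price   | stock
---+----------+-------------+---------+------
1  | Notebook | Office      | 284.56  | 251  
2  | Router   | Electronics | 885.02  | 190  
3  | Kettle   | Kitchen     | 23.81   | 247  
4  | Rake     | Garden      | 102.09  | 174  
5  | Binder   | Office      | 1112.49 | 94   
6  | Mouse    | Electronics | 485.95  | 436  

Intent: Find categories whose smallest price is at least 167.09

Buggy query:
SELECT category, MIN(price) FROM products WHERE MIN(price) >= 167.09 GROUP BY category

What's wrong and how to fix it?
Bug: Aggregates like MIN are computed per group after WHERE runs

Fix: Replace WHERE with HAVING after the GROUP BY

Corrected query:
SELECT category, MIN(price) FROM products GROUP BY category HAVING MIN(price) >= 167.09

Result:
category    | MIN(price)
------------+-----------
Electronics | 485.95    
Office      | 284.56    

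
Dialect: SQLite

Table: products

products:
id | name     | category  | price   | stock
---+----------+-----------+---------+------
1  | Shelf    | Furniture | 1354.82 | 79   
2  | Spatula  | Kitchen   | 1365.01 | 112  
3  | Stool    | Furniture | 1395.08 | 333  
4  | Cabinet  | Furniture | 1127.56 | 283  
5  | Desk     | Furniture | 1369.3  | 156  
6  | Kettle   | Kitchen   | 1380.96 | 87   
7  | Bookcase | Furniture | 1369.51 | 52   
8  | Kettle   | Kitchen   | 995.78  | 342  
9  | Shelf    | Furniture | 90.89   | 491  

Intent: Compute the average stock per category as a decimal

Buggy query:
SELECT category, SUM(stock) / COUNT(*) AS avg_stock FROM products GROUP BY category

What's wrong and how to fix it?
Bug: Both operands are integers, so '/' performs integer division and truncates

Fix: Cast one side to REAL so the division keeps the fractional part

Corrected query:
SELECT category, SUM(stock) * 1.0 / COUNT(*) AS avg_stock FROM products GROUP BY category

Result:
category  | avg_stock 
----------+-----------
Furniture | 232.333333
Kitchen   | 180.333333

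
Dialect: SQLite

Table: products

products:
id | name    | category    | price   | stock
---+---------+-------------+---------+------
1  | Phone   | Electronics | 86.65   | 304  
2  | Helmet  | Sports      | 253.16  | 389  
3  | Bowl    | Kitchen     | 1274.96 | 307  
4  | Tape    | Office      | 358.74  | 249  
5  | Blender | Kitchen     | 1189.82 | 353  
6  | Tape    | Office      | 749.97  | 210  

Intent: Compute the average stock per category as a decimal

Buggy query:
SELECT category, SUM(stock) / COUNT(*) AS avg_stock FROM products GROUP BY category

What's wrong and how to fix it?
Bug: SUM(stock) and COUNT(*) are both integers; the division truncates the fractional part

Fix: Cast one side to REAL so the division keeps the fractional part

Corrected query:
SELECT category, SUM(stock) * 1.0 / COUNT(*) AS avg_stock FROM products GROUP BY category

Result:
category    | avg_stock
------------+----------
Electronics | 304      
Kitchen     | 330      
Office      | 229.5    
Sports      | 389      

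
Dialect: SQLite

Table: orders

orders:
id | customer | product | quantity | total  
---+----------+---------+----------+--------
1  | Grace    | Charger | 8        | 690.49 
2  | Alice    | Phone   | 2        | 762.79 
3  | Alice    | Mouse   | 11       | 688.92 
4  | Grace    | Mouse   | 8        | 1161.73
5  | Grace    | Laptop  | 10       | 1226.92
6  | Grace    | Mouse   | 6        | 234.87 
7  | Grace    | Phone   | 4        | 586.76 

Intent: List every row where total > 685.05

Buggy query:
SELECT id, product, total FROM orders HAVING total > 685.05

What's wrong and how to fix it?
Bug: This is a non-aggregate query (no GROUP BY, no aggregates), so in SQLite the HAVING clause is invalid here; a row-level condition belongs in WHERE

Fix: Use WHERE for row-level filtering

Corrected query:
SELECT id, product, total FROM orders WHERE total > 685.05

Result:
id | product | total  
---+---------+--------
1  | Charger | 690.49 
2  | Phone   | 762.79 
3  | Mouse   | 688.92 
4  | Mouse   | 1161.73
5  | Laptop  | 1226.92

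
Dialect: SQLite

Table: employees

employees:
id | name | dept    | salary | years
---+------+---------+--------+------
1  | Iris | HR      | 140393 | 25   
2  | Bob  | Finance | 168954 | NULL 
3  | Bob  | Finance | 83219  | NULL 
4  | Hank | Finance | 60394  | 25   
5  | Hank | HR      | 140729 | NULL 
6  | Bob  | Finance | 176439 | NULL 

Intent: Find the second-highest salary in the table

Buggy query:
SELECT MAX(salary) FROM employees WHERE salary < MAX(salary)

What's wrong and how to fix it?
Bug: The inner MAX is an aggregate inside WHERE, which is not allowed

Fix: Compute the overall MAX in a subquery, then take MAX of rows below it

Corrected query:
SELECT MAX(salary) FROM employees WHERE salary < (SELECT MAX(salary) FROM employees)

Result:
MAX(salary)
-----------
168954     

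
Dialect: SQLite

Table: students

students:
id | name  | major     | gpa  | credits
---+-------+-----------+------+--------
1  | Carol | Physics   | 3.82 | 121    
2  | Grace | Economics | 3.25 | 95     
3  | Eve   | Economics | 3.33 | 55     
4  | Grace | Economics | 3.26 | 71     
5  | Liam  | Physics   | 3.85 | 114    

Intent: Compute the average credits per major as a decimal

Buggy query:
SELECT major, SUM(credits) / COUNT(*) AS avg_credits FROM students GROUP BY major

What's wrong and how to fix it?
Bug: SUM(credits) and COUNT(*) are both integers; the division truncates the fractional part

Fix: Multiply by 1.0 (or CAST to REAL) to force floating-point division

Corrected query:
SELECT major, SUM(credits) * 1.0 / COUNT(*) AS avg_credits FROM students GROUP BY major

Result:
major     | avg_credits
----------+------------
Economics | 73.666667  
Physics   | 117.5      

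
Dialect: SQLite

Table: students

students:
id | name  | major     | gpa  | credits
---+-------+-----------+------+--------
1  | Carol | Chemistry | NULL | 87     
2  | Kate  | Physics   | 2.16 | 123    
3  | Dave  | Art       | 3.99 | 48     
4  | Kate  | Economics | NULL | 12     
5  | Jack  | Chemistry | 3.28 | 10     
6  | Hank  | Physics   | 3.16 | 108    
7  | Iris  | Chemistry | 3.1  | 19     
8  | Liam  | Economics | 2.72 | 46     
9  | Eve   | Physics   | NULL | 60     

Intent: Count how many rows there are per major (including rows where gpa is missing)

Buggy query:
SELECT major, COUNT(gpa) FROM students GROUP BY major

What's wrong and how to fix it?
Bug: COUNT(column) counts non-NULL values only; rows with NULL gpa aren't counted

Fix: Use COUNT(*) to count all rows regardless of NULL

Corrected query:
SELECT major, COUNT(*) FROM students GROUP BY major

Result:
major     | COUNT(*)
----------+---------
Art       | 1       
Chemistry | 3       
Economics | 2       
Physics   | 3       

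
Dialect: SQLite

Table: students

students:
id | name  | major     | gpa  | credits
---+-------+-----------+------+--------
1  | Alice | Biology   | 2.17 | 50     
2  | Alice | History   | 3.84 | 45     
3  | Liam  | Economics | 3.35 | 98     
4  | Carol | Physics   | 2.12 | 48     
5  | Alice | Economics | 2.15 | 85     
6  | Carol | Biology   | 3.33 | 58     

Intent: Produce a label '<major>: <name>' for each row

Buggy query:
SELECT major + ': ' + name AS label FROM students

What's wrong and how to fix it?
Bug: '+' is numeric addition; on text columns SQLite converts them to 0 instead of concatenating

Fix: Replace + with || to concatenate text

Corrected query:
SELECT major || ': ' || name AS label FROM students

Result:
label           
----------------
Biology: Alice  
History: Alice  
Economics: Liam 
Physics: Carol  
Economics: Alice
Biology: Carol  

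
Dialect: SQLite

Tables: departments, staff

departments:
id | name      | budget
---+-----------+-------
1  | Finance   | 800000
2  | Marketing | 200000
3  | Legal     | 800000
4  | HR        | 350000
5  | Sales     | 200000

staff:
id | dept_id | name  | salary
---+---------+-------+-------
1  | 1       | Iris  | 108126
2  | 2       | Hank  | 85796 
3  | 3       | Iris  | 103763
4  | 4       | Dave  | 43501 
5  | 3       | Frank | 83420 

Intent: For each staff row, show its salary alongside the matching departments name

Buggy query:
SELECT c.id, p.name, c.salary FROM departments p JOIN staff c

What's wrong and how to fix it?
Bug: Missing join condition: each staff row is matched to all departments rows instead of just its own

Fix: Add ON c.dept_id = p.id to the JOIN

Corrected query:
SELECT c.id, p.name, c.salary FROM departments p JOIN staff c ON c.dept_id = p.id

Result:
id | name      | salary
---+-----------+-------
1  | Finance   | 108126
2  | Marketing | 85796 
3  | Legal     | 103763
4  | HR        | 43501 
5  | Legal     | 83420 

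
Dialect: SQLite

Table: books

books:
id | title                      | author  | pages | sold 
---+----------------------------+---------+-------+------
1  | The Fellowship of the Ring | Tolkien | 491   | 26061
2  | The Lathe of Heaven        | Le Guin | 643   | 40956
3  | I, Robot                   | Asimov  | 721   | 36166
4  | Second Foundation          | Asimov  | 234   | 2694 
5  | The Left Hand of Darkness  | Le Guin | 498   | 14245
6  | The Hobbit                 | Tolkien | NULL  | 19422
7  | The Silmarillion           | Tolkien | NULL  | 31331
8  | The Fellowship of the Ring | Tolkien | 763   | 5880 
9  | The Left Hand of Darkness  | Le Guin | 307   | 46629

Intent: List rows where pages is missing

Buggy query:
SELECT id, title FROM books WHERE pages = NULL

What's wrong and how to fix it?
Bug: '= NULL' is always unknown in SQL three-valued logic, so no rows match

Fix: Replace '= NULL' with 'IS NULL'

Corrected query:
SELECT id, title FROM books WHERE pages IS NULL

Result:
id | title           
---+-----------------
6  | The Hobbit      
7  | The Silmarillion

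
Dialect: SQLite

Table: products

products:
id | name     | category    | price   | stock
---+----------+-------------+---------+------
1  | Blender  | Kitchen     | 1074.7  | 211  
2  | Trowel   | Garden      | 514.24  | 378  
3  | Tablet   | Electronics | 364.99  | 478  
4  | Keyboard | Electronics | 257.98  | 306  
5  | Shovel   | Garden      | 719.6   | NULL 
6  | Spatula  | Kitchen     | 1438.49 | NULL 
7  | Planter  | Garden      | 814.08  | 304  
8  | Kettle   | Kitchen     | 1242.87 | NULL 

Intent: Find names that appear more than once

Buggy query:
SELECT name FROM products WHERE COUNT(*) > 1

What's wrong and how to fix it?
Bug: WHERE can't reference COUNT(*); aggregates are computed after WHERE

Fix: GROUP BY name, then filter groups with HAVING COUNT(*) > 1

Corrected query:
SELECT name FROM products GROUP BY name HAVING COUNT(*) > 1

Result:
(no rows)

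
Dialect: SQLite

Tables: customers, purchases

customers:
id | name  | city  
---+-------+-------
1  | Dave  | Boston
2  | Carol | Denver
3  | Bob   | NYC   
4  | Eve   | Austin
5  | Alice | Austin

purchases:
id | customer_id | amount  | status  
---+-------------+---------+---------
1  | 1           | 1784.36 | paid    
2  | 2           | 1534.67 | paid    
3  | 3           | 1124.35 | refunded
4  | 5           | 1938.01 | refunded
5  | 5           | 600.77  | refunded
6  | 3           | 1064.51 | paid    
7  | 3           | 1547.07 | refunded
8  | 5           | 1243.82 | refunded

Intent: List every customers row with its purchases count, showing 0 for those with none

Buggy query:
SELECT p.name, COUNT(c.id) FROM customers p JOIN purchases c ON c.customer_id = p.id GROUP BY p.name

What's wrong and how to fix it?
Bug: INNER JOIN drops customers rows that have no matching purchases rows

Fix: Use LEFT JOIN so parents without children still appear (COUNT(c.id) gives 0)

Corrected query:
SELECT p.name, COUNT(c.id) FROM customers p LEFT JOIN purchases c ON c.customer_id = p.id GROUP BY p.name

Result:
name  | COUNT(c.id)
------+------------
Alice | 3          
Bob   | 3          
Carol | 1          
Dave  | 1          
Eve   | 0          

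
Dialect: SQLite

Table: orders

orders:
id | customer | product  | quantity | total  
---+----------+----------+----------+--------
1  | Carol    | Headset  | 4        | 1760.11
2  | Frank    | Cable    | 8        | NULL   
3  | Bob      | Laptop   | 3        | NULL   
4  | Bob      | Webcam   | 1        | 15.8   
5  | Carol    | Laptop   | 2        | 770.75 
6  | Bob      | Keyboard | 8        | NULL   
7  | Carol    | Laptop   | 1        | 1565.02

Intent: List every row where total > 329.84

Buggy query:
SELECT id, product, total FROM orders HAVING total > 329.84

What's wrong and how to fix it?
Bug: This is a non-aggregate query (no GROUP BY, no aggregates), so in SQLite the HAVING clause is invalid here; a row-level condition belongs in WHERE

Fix: Replace HAVING with WHERE since the condition applies to individual rows

Corrected query:
SELECT id, product, total FROM orders WHERE total > 329.84

Result:
id | product | total  
---+---------+--------
1  | Headset | 1760.11
5  | Laptop  | 770.75 
7  | Laptop  | 1565.02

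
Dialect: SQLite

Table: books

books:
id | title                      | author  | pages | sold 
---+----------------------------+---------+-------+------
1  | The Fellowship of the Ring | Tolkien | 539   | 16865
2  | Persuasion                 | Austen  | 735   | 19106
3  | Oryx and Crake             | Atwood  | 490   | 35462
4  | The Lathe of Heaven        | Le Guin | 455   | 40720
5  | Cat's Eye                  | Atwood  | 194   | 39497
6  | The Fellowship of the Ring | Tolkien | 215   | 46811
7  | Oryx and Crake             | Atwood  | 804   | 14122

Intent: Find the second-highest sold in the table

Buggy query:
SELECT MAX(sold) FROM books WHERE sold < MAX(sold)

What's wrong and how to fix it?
Bug: MAX(sold) on the right of the comparison is an aggregate-in-WHERE error

Fix: Put the inner MAX in a scalar subquery

Corrected query:
SELECT MAX(sold) FROM books WHERE sold < (SELECT MAX(sold) FROM books)

Result:
MAX(sold)
---------
40720    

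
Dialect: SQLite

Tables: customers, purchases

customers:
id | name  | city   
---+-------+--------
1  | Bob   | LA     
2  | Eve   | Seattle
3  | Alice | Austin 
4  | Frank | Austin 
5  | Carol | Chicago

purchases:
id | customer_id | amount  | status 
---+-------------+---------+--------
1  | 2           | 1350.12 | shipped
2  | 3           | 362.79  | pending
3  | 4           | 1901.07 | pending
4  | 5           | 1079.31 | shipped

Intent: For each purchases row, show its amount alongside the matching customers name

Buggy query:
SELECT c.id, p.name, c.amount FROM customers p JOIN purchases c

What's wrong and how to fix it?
Bug: JOIN with no ON clause produces a cartesian product; every purchases row pairs with every customers row

Fix: Specify the join condition linking the foreign key to the parent id

Corrected query:
SELECT c.id, p.name, c.amount FROM customers p JOIN purchases c ON c.customer_id = p.id

Result:
id | name  | amount 
---+-------+--------
1  | Eve   | 1350.12
2  | Alice | 362.79 
3  | Frank | 1901.07
4  | Carol | 1079.31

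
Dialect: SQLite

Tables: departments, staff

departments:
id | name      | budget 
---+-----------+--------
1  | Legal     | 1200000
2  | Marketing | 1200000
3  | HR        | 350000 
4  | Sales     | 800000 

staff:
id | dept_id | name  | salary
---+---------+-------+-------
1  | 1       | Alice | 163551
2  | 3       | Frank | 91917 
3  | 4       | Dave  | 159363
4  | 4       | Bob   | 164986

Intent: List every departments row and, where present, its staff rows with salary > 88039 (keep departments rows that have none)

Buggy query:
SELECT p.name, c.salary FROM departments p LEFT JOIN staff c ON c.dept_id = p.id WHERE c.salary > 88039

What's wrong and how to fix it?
Bug: A WHERE condition on the right-hand table after LEFT JOIN drops unmatched parents

Fix: Move the right-table condition into the ON clause so unmatched parents are kept

Corrected query:
SELECT p.name, c.salary FROM departments p LEFT JOIN staff c ON c.dept_id = p.id AND c.salary > 88039

Result:
name      | salary
----------+-------
Legal     | 163551
Marketing | NULL  
HR        | 91917 
Sales     | 159363
Sales     | 164986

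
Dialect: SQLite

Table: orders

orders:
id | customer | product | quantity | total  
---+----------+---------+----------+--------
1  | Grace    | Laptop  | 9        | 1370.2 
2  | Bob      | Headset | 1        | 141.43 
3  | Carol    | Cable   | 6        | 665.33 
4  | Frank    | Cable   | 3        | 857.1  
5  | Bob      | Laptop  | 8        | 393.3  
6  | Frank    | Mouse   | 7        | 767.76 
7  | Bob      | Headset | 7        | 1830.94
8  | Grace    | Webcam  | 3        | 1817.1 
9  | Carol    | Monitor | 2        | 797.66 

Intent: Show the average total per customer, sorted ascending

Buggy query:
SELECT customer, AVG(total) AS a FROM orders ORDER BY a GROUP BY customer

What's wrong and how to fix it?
Bug: GROUP BY must precede ORDER BY

Fix: Reorder: SELECT … FROM … GROUP BY … ORDER BY …

Corrected query:
SELECT customer, AVG(total) AS a FROM orders GROUP BY customer ORDER BY a

Result:
customer | a         
---------+-----------
Carol    | 731.495   
Bob      | 788.556667
Frank    | 812.43    
Grace    | 1593.65   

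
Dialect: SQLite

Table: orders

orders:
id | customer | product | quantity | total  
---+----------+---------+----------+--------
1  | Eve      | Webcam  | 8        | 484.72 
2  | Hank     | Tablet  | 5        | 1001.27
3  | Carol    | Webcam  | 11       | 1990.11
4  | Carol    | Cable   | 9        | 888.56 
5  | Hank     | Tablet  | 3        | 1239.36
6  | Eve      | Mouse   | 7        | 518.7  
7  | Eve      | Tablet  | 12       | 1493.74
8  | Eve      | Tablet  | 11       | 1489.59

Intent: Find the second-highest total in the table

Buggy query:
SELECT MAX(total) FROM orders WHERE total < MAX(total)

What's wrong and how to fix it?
Bug: MAX(total) on the right of the comparison is an aggregate-in-WHERE error

Fix: Put the inner MAX in a scalar subquery

Corrected query:
SELECT MAX(total) FROM orders WHERE total < (SELECT MAX(total) FROM orders)

Result:
MAX(total)
----------
1493.74   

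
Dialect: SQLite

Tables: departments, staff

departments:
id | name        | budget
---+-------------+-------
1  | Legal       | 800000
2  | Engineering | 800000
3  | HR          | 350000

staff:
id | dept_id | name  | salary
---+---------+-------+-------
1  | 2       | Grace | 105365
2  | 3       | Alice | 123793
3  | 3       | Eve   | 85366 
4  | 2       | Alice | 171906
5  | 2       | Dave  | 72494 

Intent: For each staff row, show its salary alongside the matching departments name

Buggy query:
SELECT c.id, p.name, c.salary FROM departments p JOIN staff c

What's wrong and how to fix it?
Bug: Missing join condition: each staff row is matched to all departments rows instead of just its own

Fix: Specify the join condition linking the foreign key to the parent id

Corrected query:
SELECT c.id, p.name, c.salary FROM departments p JOIN staff c ON c.dept_id = p.id

Result:
id | name        | salary
---+-------------+-------
1  | Engineering | 105365
2  | HR          | 123793
3  | HR          | 85366 
4  | Engineering | 171906
5  | Engineering | 72494 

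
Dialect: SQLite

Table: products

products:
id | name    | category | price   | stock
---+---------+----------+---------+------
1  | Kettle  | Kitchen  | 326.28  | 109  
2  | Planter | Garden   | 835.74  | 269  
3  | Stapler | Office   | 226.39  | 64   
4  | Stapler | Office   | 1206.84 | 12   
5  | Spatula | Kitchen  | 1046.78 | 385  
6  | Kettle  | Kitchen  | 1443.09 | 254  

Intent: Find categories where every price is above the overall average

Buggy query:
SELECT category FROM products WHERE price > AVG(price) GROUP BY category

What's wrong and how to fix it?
Bug: AVG() is an aggregate; it can't sit directly in WHERE

Fix: Use a subquery for AVG and a HAVING MIN(...) filter so the condition holds for every row in the group

Corrected query:
SELECT category FROM products GROUP BY category HAVING MIN(price) > (SELECT AVG(price) FROM products)

Result:
(no rows)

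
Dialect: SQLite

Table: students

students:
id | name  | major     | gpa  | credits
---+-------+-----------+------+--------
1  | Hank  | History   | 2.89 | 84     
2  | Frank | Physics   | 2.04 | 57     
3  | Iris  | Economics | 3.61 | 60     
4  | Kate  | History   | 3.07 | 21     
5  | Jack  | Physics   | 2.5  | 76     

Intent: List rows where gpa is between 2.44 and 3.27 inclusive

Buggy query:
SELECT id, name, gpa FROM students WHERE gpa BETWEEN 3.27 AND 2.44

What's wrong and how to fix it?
Bug: BETWEEN expects the lower bound first; with 3.27 AND 2.44 the range is empty

Fix: Swap the bounds so the smaller value comes first

Corrected query:
SELECT id, name, gpa FROM students WHERE gpa BETWEEN 2.44 AND 3.27

Result:
id | name | gpa 
---+------+-----
1  | Hank | 2.89
4  | Kate | 3.07
5  | Jack | 2.5 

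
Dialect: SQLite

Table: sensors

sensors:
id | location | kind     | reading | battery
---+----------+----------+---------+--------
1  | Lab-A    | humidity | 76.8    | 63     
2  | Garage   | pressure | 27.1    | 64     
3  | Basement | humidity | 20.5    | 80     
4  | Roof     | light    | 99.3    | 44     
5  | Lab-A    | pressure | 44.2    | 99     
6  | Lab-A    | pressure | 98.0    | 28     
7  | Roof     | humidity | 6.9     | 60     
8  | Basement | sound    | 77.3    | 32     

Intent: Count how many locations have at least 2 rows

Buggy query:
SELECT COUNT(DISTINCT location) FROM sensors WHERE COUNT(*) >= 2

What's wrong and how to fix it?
Bug: COUNT(*) cannot appear in WHERE; the per-group count doesn't exist yet

Fix: Use a subquery that GROUPs and filters with HAVING, then count its rows

Corrected query:
SELECT COUNT(*) FROM (SELECT location FROM sensors GROUP BY location HAVING COUNT(*) >= 2)

Result:
COUNT(*)
--------
3       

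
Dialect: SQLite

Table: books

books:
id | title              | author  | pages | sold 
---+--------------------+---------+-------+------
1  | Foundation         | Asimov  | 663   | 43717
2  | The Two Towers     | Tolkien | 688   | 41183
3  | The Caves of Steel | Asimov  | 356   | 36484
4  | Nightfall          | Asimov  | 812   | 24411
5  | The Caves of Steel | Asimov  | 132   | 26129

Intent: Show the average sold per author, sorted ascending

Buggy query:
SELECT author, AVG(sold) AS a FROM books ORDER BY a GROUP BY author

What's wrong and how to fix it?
Bug: GROUP BY must precede ORDER BY

Fix: Move ORDER BY to the end, after GROUP BY

Corrected query:
SELECT author, AVG(sold) AS a FROM books GROUP BY author ORDER BY a

Result:
author  | a       
--------+---------
Asimov  | 32685.25
Tolkien | 41183   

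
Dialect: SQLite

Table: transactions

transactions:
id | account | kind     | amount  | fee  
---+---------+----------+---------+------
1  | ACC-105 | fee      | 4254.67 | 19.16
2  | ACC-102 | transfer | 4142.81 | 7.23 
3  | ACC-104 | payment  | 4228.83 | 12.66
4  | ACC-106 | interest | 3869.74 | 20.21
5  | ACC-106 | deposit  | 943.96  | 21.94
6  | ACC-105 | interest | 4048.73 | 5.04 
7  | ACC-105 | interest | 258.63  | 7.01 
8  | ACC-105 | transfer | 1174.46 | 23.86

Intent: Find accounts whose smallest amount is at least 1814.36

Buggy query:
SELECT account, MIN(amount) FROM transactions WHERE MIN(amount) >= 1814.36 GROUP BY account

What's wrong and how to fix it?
Bug: Aggregates like MIN are computed per group after WHERE runs

Fix: Use HAVING for the per-group MIN condition

Corrected query:
SELECT account, MIN(amount) FROM transactions GROUP BY account HAVING MIN(amount) >= 1814.36

Result:
account | MIN(amount)
--------+------------
ACC-102 | 4142.81    
ACC-104 | 4228.83    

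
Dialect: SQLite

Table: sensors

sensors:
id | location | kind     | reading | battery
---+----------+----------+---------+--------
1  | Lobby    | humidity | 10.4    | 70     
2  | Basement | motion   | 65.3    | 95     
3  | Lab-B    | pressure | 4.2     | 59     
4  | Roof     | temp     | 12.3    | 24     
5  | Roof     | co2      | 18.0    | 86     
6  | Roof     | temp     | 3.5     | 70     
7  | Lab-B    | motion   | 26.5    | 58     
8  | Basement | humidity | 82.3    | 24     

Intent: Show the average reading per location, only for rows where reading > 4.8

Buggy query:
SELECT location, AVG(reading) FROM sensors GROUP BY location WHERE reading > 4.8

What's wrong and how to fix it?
Bug: WHERE cannot follow GROUP BY

Fix: Move the WHERE clause before GROUP BY

Corrected query:
SELECT location, AVG(reading) FROM sensors WHERE reading > 4.8 GROUP BY location

Result:
location | AVG(reading)
---------+-------------
Basement | 73.8        
Lab-B    | 26.5        
Lobby    | 10.4        
Roof     | 15.15       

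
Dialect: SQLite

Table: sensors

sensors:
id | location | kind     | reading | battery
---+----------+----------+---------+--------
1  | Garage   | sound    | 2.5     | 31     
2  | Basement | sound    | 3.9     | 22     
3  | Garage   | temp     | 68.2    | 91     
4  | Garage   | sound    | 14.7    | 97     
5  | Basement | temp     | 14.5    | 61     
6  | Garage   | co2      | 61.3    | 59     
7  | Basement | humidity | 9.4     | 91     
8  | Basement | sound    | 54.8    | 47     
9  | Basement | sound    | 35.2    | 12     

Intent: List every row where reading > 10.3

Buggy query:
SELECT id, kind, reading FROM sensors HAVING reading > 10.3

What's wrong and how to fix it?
Bug: This is a non-aggregate query (no GROUP BY, no aggregates), so in SQLite the HAVING clause is invalid here; a row-level condition belongs in WHERE

Fix: Use WHERE for row-level filtering

Corrected query:
SELECT id, kind, reading FROM sensors WHERE reading > 10.3

Result:
id | kind  | reading
---+-------+--------
3  | temp  | 68.2   
4  | sound | 14.7   
5  | temp  | 14.5   
6  | co2   | 61.3   
8  | sound | 54.8   
9  | sound | 35.2   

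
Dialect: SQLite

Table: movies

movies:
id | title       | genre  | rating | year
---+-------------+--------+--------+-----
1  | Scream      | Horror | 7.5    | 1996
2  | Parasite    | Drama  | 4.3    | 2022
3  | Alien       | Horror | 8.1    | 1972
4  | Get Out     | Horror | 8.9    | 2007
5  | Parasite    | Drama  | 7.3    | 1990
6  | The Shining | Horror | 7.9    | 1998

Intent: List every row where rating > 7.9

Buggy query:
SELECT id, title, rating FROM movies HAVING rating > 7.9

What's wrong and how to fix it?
Bug: HAVING filters the output of aggregation, but this query has no GROUP BY and no aggregate functions, so SQLite rejects it (HAVING clause on a non-aggregate query); the condition here is per row

Fix: Replace HAVING with WHERE since the condition applies to individual rows

Corrected query:
SELECT id, title, rating FROM movies WHERE rating > 7.9

Result:
id | title   | rating
---+---------+-------
3  | Alien   | 8.1   
4  | Get Out | 8.9   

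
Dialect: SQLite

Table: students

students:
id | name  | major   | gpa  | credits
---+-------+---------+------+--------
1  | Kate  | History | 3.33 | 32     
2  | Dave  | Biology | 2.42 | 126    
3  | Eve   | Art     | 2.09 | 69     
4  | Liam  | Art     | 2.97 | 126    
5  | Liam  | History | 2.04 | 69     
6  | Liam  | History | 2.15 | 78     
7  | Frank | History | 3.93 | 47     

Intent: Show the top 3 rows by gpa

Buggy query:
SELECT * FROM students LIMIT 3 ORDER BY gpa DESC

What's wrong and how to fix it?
Bug: ORDER BY cannot follow LIMIT; LIMIT is the final clause

Fix: Swap the clauses: ORDER BY first, then LIMIT

Corrected query:
SELECT * FROM students ORDER BY gpa DESC LIMIT 3

Result:
id | name  | major   | gpa  | credits
---+-------+---------+------+--------
7  | Frank | History | 3.93 | 47     
1  | Kate  | History | 3.33 | 32     
4  | Liam  | Art     | 2.97 | 126    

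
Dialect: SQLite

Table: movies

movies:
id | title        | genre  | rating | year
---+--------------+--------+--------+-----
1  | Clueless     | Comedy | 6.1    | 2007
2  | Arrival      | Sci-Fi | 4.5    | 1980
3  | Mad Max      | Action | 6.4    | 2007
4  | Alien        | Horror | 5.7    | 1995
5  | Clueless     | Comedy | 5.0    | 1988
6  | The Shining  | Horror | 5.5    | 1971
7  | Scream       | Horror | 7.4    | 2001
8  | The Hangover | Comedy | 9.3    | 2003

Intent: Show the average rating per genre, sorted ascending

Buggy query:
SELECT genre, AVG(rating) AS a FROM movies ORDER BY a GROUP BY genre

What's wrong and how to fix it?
Bug: ORDER BY appears before GROUP BY; SQL clause order requires GROUP BY first

Fix: Move ORDER BY to the end, after GROUP BY

Corrected query:
SELECT genre, AVG(rating) AS a FROM movies GROUP BY genre ORDER BY a

Result:
genre  | a  
-------+----
Sci-Fi | 4.5
Horror | 6.2
Action | 6.4
Comedy | 6.8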